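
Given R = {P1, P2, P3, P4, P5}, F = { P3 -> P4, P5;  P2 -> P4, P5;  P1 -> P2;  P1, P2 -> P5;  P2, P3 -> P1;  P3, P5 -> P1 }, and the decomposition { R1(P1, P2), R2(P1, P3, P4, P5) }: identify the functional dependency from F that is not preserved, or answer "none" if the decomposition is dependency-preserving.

P2 -> P4, P5

Check P2 → P4, P5: no single fragment contains all of {P2, P4, P5}, and the restricted closure of {P2} across the fragments never reaches {P4, P5}.
P3 → P4, P5 is preserved.
P1 → P2 is preserved.
P1, P2 → P5 is preserved.
P2, P3 → P1 is preserved.
P3, P5 → P1 is preserved.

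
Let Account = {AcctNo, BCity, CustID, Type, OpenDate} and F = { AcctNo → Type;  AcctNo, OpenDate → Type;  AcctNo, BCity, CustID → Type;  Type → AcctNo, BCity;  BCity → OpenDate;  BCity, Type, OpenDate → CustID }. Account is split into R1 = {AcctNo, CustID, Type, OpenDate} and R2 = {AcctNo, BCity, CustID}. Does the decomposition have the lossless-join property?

Yes

Common attributes: R1 ∩ R2 = {AcctNo, CustID}.
Closure of {AcctNo, CustID}: AcctNo → Type applies, adding Type; Type → AcctNo, BCity applies, adding BCity; BCity → OpenDate applies, adding OpenDate. So (AcctNo, CustID)⁺ = {AcctNo, BCity, CustID, Type, OpenDate}.
This closure contains every attribute of R1, so R1 ∩ R2 → R1. The join is lossless.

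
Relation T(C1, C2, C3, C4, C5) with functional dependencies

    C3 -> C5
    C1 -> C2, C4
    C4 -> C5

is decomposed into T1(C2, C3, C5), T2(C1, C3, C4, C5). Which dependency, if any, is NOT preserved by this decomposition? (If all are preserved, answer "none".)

C1 -> C2, C4

Check C1 → C2, C4: no single fragment contains all of {C1, C2, C4}, and the restricted closure of {C1} across the fragments never reaches {C2, C4}.
C3 → C5 is preserved.
C4 → C5 is preserved.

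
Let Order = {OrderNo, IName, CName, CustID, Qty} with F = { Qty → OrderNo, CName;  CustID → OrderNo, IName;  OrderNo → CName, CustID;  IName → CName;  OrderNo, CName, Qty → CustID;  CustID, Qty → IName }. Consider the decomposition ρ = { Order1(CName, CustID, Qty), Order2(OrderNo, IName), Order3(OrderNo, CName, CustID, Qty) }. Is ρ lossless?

Chase test. Columns are OrderNo, IName, CName, CustID, Qty; row i has aⱼ where attribute j ∈ Orderi, else bᵢⱼ.
Initial tableau (one row per fragment):
  row 1: b11 b12 a3 a4 a5
  row 2: a1 a2 b23 b24 b25
  row 3: a1 b32 a3 a4 a5
Rows 1 and 3 agree on Qty; apply Qty→OrderNo, CName and equate their OrderNo, CName entries.
Rows 1 and 3 agree on CustID; apply CustID→OrderNo, IName and equate their OrderNo, IName entries.
Rows 1 and 2 agree on OrderNo; apply OrderNo→CName, CustID and equate their CName, CustID entries.
Rows 1 and 2 agree on CustID; apply CustID→OrderNo, IName and equate their OrderNo, IName entries.
Row 1 is now all distinguished symbols — the join is lossless.

Yes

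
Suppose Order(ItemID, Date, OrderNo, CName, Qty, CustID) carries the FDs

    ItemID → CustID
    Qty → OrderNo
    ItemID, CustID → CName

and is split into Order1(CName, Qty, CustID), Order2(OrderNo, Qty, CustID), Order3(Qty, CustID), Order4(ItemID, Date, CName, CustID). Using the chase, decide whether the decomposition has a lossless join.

Chase test. Columns are ItemID, Date, OrderNo, CName, Qty, CustID; row i has aⱼ where attribute j ∈ Orderi, else bᵢⱼ.
Initial tableau (one row per fragment):
  row 1: b11 b12 b13 a4 a5 a6
  row 2: b21 b22 a3 b24 a5 a6
  row 3: b31 b32 b33 b34 a5 a6
  row 4: a1 a2 b43 a4 b45 a6
Rows 1 and 2 agree on Qty; apply Qty→OrderNo and equate their OrderNo entries.
Rows 1 and 3 agree on Qty; apply Qty→OrderNo and equate their OrderNo entries.
No row becomes fully distinguished — the join is lossy.

No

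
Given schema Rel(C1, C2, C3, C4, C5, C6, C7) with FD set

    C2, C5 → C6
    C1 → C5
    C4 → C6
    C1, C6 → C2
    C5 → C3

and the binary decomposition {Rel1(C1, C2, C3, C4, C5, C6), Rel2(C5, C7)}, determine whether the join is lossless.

No

Common attributes: Rel1 ∩ Rel2 = {C5}.
Closure of {C5}: C5 → C3 applies, adding C3. So (C5)⁺ = {C3, C5}.
The closure contains neither all of Rel1 = {C1, C2, C3, C4, C5, C6} nor all of Rel2 = {C5, C7}, so the common attributes are not a superkey of either fragment. The join is lossy.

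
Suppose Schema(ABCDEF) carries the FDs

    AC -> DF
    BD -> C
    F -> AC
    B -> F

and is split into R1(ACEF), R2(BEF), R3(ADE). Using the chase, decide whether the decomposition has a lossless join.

Chase test. Columns are ABCDEF; row i has aⱼ where attribute j ∈ Ri, else bᵢⱼ.
Initial tableau (one row per fragment):
  row 1: a1 b12 a3 b14 a5 a6
  row 2: b21 a2 b23 b24 a5 a6
  row 3: a1 b32 b33 a4 a5 b36
Rows 1 and 2 agree on F; apply F→AC and equate their AC entries.
Rows 1 and 2 agree on AC; apply AC→DF and equate their DF entries.
No row becomes fully distinguished — the join is lossy.

No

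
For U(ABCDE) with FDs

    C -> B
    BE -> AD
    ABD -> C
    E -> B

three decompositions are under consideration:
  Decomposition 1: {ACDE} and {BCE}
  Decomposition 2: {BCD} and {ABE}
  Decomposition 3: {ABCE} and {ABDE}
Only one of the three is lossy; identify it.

Decomposition 2

Decomposition 1: common = {CE}, closure = {ABCDE} → lossless.
Decomposition 2: common = {B}, closure = {B} → lossy.
Decomposition 3: common = {ABE}, closure = {ABCDE} → lossless.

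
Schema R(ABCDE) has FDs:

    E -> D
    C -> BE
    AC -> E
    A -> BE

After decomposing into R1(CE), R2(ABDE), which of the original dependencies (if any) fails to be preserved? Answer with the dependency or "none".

Check C → BE: no single fragment contains all of {BCE}, and the restricted closure of {C} across the fragments never reaches {BE}.
E → D is preserved.
AC → E is preserved.
A → BE is preserved.

C -> BE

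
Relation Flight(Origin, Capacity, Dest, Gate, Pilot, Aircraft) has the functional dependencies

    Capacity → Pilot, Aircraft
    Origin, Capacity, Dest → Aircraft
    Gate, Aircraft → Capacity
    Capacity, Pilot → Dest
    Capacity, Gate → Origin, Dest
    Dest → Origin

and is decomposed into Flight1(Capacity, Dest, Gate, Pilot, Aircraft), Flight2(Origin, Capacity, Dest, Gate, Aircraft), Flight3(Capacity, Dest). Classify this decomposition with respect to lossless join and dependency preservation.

lossless and dependency-preserving

Lossless test (chase): Rows 1 and 2 agree on Capacity; apply Capacity→Pilot, Aircraft and equate their Pilot, Aircraft entries. Rows 1 and 3 agree on Capacity; apply Capacity→Pilot, Aircraft and equate their Pilot, Aircraft entries. Rows 1 and 2 agree on Capacity, Gate; apply Capacity, Gate→Origin, Dest and equate their Origin, Dest entries. Rows 1 and 3 agree on Dest; apply Dest→Origin and equate their Origin entries. Row 1 is now all distinguished symbols — the join is lossless.
Dependency preservation: every FD's attributes lie within a single fragment, so each can be enforced locally — preserved.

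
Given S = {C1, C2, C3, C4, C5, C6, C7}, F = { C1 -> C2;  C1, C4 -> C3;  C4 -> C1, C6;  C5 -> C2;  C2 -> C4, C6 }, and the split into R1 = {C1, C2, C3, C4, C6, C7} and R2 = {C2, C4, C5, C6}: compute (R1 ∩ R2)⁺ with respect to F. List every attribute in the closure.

C1, C2, C3, C4, C6

R1 ∩ R2 = {C2, C4, C6}.
C4 → C1, C6 applies, adding C1
C1, C4 → C3 applies, adding C3
Closure: {C1, C2, C3, C4, C6}.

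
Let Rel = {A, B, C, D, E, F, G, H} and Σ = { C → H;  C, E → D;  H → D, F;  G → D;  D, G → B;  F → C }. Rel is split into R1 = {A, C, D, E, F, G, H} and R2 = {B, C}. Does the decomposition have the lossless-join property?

Common attributes: R1 ∩ R2 = {C}.
Closure of {C}: C → H applies, adding H; H → D, F applies, adding D, F. So (C)⁺ = {C, D, F, H}.
The closure contains neither all of R1 = {A, C, D, E, F, G, H} nor all of R2 = {B, C}, so the common attributes are not a superkey of either fragment. The join is lossy.

No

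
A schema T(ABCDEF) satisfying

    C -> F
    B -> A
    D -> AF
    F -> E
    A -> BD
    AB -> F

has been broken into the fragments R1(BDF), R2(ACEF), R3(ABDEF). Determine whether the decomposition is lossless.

Yes

Chase test. Columns are ABCDEF; row i has aⱼ where attribute j ∈ Ri, else bᵢⱼ.
Initial tableau (one row per fragment):
  row 1: b11 a2 b13 a4 b15 a6
  row 2: a1 b22 a3 b24 a5 a6
  row 3: a1 a2 b33 a4 a5 a6
Rows 1 and 3 agree on B; apply B→A and equate their A entries.
Rows 1 and 2 agree on F; apply F→E and equate their E entries.
Rows 1 and 2 agree on A; apply A→BD and equate their BD entries.
Row 2 is now all distinguished symbols — the join is lossless.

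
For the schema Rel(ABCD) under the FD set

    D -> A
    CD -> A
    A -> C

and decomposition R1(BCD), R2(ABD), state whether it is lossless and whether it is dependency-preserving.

Lossless test: (BD)⁺ = {ABCD}, which contains all of one fragment — lossless.
Dependency preservation: the restricted closure of {A} across the fragments never reaches {C}, so A → C cannot be enforced without a join — not preserved.

lossless but not dependency-preserving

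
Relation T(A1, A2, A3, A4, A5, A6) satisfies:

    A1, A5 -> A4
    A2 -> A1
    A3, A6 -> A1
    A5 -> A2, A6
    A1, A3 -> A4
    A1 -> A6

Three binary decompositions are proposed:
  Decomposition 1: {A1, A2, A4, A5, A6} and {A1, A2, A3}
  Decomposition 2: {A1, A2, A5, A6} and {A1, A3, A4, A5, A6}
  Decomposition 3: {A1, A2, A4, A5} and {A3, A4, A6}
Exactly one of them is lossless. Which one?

Decomposition 2

Decomposition 1: common = {A1, A2}, closure = {A1, A2, A6} → lossy.
Decomposition 2: common = {A1, A5, A6}, closure = {A1, A2, A4, A5, A6} → lossless.
Decomposition 3: common = {A4}, closure = {A4} → lossy.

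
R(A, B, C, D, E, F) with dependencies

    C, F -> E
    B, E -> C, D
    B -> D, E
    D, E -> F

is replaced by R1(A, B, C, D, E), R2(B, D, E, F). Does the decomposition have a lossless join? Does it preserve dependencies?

lossless but not dependency-preserving

Lossless test: (B, D, E)⁺ = {B, C, D, E, F}, which contains all of one fragment — lossless.
Dependency preservation: the restricted closure of {C, F} across the fragments never reaches {E}, so C, F → E cannot be enforced without a join — not preserved.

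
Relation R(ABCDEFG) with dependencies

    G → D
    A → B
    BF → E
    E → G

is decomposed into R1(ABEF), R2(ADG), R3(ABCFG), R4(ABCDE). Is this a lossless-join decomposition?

Yes

Chase test. Columns are ABCDEFG; row i has aⱼ where attribute j ∈ Ri, else bᵢⱼ.
Initial tableau (one row per fragment):
  row 1: a1 a2 b13 b14 a5 a6 b17
  row 2: a1 b22 b23 a4 b25 b26 a7
  row 3: a1 a2 a3 b34 b35 a6 a7
  row 4: a1 a2 a3 a4 a5 b46 b47
Rows 2 and 3 agree on G; apply G→D and equate their D entries.
Rows 1 and 2 agree on A; apply A→B and equate their B entries.
Rows 1 and 3 agree on BF; apply BF→E and equate their E entries.
Rows 1 and 3 agree on E; apply E→G and equate their G entries.
Rows 1 and 4 agree on E; apply E→G and equate their G entries.
Rows 1 and 2 agree on G; apply G→D and equate their D entries.
Row 3 is now all distinguished symbols — the join is lossless.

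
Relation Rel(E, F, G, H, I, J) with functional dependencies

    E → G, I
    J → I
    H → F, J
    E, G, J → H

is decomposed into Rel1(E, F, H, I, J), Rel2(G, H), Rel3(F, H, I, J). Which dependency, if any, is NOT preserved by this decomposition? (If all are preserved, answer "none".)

Check E → G, I: no single fragment contains all of {E, G, I}, and the restricted closure of {E} across the fragments never reaches {G, I}.
J → I is preserved.
H → F, J is preserved.
E, G, J → H is preserved.

E → G, I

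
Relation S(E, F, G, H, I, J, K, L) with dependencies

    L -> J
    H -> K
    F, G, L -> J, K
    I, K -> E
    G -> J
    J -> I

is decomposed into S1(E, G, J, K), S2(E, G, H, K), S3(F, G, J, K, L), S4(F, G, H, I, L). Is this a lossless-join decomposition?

Yes

Chase test. Columns are E, F, G, H, I, J, K, L; row i has aⱼ where attribute j ∈ Si, else bᵢⱼ.
Initial tableau (one row per fragment):
  row 1: a1 b12 a3 b14 b15 a6 a7 b18
  row 2: a1 b22 a3 a4 b25 b26 a7 b28
  row 3: b31 a2 a3 b34 b35 a6 a7 a8
  row 4: b41 a2 a3 a4 a5 b46 b47 a8
Rows 3 and 4 agree on L; apply L→J and equate their J entries.
Rows 2 and 4 agree on H; apply H→K and equate their K entries.
Rows 1 and 2 agree on G; apply G→J and equate their J entries.
Rows 1 and 2 agree on J; apply J→I and equate their I entries.
Rows 1 and 3 agree on J; apply J→I and equate their I entries.
Rows 1 and 4 agree on J; apply J→I and equate their I entries.
Rows 1 and 3 agree on I, K; apply I, K→E and equate their E entries.
Rows 1 and 4 agree on I, K; apply I, K→E and equate their E entries.
Row 4 is now all distinguished symbols — the join is lossless.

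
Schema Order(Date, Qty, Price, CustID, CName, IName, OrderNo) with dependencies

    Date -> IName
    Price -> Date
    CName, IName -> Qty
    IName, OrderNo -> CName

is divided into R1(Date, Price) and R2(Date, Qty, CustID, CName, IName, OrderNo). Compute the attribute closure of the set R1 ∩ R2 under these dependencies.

Date, IName

R1 ∩ R2 = {Date}.
Date → IName applies, adding IName
Closure: {Date, IName}.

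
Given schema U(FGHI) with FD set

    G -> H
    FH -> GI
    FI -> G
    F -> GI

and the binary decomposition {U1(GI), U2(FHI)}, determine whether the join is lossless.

Common attributes: U1 ∩ U2 = {I}.
No dependency enlarges {I}, so (I)⁺ = {I}.
The closure contains neither all of U1 = {GI} nor all of U2 = {FHI}, so the common attributes are not a superkey of either fragment. The join is lossy.

No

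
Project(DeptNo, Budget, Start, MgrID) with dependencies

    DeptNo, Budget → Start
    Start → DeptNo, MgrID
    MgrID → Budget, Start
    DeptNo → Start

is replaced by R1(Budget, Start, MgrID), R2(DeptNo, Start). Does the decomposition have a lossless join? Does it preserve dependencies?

lossless and dependency-preserving

Lossless test: (Start)⁺ = {DeptNo, Budget, Start, MgrID}, which contains all of one fragment — lossless.
Dependency preservation: DeptNo, Budget → Start; Start → DeptNo, MgrID are not contained in any single fragment, but the restricted closure of each left-hand side across the fragments still reaches the right-hand side; the remaining FDs each lie inside some fragment. All dependencies are preserved.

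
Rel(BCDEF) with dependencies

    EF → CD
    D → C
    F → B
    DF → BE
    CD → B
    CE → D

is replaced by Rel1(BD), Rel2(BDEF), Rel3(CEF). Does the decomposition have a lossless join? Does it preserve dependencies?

Lossless test (chase): Rows 2 and 3 agree on EF; apply EF→CD and equate their CD entries. Rows 1 and 2 agree on D; apply D→C and equate their C entries. Rows 2 and 3 agree on F; apply F→B and equate their B entries. Row 2 is now all distinguished symbols — the join is lossless.
Dependency preservation: the restricted closure of {D} across the fragments never reaches {C}, so D → C cannot be enforced without a join — not preserved.

lossless but not dependency-preserving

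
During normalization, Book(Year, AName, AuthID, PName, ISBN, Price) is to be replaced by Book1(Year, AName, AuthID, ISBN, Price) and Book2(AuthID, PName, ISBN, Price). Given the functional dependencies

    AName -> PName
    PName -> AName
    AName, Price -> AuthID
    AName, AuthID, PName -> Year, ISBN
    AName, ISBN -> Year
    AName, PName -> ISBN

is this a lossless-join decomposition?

No

Common attributes: Book1 ∩ Book2 = {AuthID, ISBN, Price}.
No dependency enlarges {AuthID, ISBN, Price}, so (AuthID, ISBN, Price)⁺ = {AuthID, ISBN, Price}.
The closure contains neither all of Book1 = {Year, AName, AuthID, ISBN, Price} nor all of Book2 = {AuthID, PName, ISBN, Price}, so the common attributes are not a superkey of either fragment. The join is lossy.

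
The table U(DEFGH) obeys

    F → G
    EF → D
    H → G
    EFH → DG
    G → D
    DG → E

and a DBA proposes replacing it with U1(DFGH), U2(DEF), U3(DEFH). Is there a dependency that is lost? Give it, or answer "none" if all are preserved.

Check DG → E: no single fragment contains all of {DEG}, and the restricted closure of {DG} across the fragments never reaches {E}.
F → G is preserved.
EF → D is preserved.
H → G is preserved.
EFH → DG is preserved.
G → D is preserved.

DG → E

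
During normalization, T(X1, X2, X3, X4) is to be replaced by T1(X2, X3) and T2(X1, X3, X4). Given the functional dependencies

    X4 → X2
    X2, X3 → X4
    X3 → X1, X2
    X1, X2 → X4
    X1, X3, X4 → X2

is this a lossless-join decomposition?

Yes

Common attributes: T1 ∩ T2 = {X3}.
Closure of {X3}: X3 → X1, X2 applies, adding X1, X2; X1, X2 → X4 applies, adding X4. So (X3)⁺ = {X1, X2, X3, X4}.
This closure contains every attribute of T1, so T1 ∩ T2 → T1. The join is lossless.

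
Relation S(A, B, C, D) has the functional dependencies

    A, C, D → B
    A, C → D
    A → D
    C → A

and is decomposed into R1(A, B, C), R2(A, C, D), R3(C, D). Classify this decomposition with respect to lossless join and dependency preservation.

lossless and dependency-preserving

Lossless test (chase): Rows 1 and 2 agree on A, C; apply A, C→D and equate their D entries. Rows 1 and 3 agree on C; apply C→A and equate their A entries. Rows 1 and 2 agree on A, C, D; apply A, C, D→B and equate their B entries. Rows 1 and 3 agree on A, C, D; apply A, C, D→B and equate their B entries. Row 1 is now all distinguished symbols — the join is lossless.
Dependency preservation: A, C, D → B is not contained in any single fragment, but the restricted closure of its left-hand side across the fragments still reaches the right-hand side; the remaining FDs each lie inside some fragment. All dependencies are preserved.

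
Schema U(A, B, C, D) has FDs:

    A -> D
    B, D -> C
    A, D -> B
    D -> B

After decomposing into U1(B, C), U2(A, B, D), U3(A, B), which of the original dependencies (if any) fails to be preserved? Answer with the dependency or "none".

Check B, D → C: no single fragment contains all of {B, C, D}, and the restricted closure of {B, D} across the fragments never reaches {C}.
A → D is preserved.
A, D → B is preserved.
D → B is preserved.

B, D -> C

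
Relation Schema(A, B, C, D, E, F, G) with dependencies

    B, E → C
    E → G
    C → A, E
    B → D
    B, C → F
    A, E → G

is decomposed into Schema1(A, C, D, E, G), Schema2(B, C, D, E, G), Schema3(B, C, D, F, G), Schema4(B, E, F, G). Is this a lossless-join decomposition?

Yes

Chase test. Columns are A, B, C, D, E, F, G; row i has aⱼ where attribute j ∈ Schemai, else bᵢⱼ.
Initial tableau (one row per fragment):
  row 1: a1 b12 a3 a4 a5 b16 a7
  row 2: b21 a2 a3 a4 a5 b26 a7
  row 3: b31 a2 a3 a4 b35 a6 a7
  row 4: b41 a2 b43 b44 a5 a6 a7
Rows 2 and 4 agree on B, E; apply B, E→C and equate their C entries.
Rows 1 and 2 agree on C; apply C→A, E and equate their A, E entries.
Rows 1 and 3 agree on C; apply C→A, E and equate their A, E entries.
Rows 1 and 4 agree on C; apply C→A, E and equate their A, E entries.
Rows 2 and 4 agree on B; apply B→D and equate their D entries.
Rows 2 and 3 agree on B, C; apply B, C→F and equate their F entries.
Row 2 is now all distinguished symbols — the join is lossless.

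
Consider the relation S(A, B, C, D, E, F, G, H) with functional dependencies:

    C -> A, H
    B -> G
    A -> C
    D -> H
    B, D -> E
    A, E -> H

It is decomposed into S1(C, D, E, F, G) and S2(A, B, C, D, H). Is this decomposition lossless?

Common attributes: S1 ∩ S2 = {C, D}.
Closure of {C, D}: C → A, H applies, adding A, H. So (C, D)⁺ = {A, C, D, H}.
The closure contains neither all of S1 = {C, D, E, F, G} nor all of S2 = {A, B, C, D, H}, so the common attributes are not a superkey of either fragment. The join is lossy.

No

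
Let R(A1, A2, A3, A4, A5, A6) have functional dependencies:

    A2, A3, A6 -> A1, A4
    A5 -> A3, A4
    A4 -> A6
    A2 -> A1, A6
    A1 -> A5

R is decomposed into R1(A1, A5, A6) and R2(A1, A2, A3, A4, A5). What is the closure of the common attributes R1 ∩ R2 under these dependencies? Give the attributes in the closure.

R1 ∩ R2 = {A1, A5}.
A5 → A3, A4 applies, adding A3, A4
A4 → A6 applies, adding A6
Closure: {A1, A3, A4, A5, A6}.

A1, A3, A4, A5, A6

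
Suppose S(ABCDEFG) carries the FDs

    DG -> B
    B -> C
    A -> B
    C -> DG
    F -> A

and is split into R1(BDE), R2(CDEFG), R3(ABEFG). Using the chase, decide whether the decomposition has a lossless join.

Yes

Chase test. Columns are ABCDEFG; row i has aⱼ where attribute j ∈ Ri, else bᵢⱼ.
Initial tableau (one row per fragment):
  row 1: b11 a2 b13 a4 a5 b16 b17
  row 2: b21 b22 a3 a4 a5 a6 a7
  row 3: a1 a2 b33 b34 a5 a6 a7
Rows 1 and 3 agree on B; apply B→C and equate their C entries.
Rows 1 and 3 agree on C; apply C→DG and equate their DG entries.
Rows 2 and 3 agree on F; apply F→A and equate their A entries.
Rows 1 and 2 agree on DG; apply DG→B and equate their B entries.
Rows 1 and 2 agree on B; apply B→C and equate their C entries.
Row 2 is now all distinguished symbols — the join is lossless.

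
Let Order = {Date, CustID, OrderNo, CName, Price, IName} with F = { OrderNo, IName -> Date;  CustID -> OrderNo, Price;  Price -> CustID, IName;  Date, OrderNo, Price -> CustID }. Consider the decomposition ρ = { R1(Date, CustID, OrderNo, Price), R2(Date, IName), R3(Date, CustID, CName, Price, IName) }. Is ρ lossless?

Chase test. Columns are Date, CustID, OrderNo, CName, Price, IName; row i has aⱼ where attribute j ∈ Ri, else bᵢⱼ.
Initial tableau (one row per fragment):
  row 1: a1 a2 a3 b14 a5 b16
  row 2: a1 b22 b23 b24 b25 a6
  row 3: a1 a2 b33 a4 a5 a6
Rows 1 and 3 agree on CustID; apply CustID→OrderNo, Price and equate their OrderNo, Price entries.
Rows 1 and 3 agree on Price; apply Price→CustID, IName and equate their CustID, IName entries.
Row 3 is now all distinguished symbols — the join is lossless.

Yes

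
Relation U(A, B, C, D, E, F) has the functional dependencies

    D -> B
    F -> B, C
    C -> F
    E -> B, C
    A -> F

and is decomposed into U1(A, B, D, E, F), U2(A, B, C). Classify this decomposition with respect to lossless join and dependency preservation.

lossless but not dependency-preserving

Lossless test: (A, B)⁺ = {A, B, C, F}, which contains all of one fragment — lossless.
Dependency preservation: the restricted closure of {F} across the fragments never reaches {B, C}, so F → B, C cannot be enforced without a join — not preserved.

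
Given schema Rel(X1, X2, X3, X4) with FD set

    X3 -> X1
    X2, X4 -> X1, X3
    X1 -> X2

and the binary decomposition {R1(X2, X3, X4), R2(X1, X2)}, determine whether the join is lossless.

Common attributes: R1 ∩ R2 = {X2}.
No dependency enlarges {X2}, so (X2)⁺ = {X2}.
The closure contains neither all of R1 = {X2, X3, X4} nor all of R2 = {X1, X2}, so the common attributes are not a superkey of either fragment. The join is lossy.

No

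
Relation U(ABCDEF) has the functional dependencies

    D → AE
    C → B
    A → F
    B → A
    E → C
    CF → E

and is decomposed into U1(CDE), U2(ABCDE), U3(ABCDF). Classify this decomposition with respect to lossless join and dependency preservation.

lossless and dependency-preserving

Lossless test (chase): Rows 1 and 2 agree on D; apply D→AE and equate their AE entries. Rows 1 and 3 agree on D; apply D→AE and equate their AE entries. Rows 1 and 2 agree on C; apply C→B and equate their B entries. Rows 1 and 2 agree on A; apply A→F and equate their F entries. Rows 1 and 3 agree on A; apply A→F and equate their F entries. Row 1 is now all distinguished symbols — the join is lossless.
Dependency preservation: CF → E is not contained in any single fragment, but the restricted closure of its left-hand side across the fragments still reaches the right-hand side; the remaining FDs each lie inside some fragment. All dependencies are preserved.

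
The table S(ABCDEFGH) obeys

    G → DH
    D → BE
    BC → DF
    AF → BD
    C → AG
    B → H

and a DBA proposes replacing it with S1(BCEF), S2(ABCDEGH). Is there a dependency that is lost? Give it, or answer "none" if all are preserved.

AF → BD

Check AF → BD: no single fragment contains all of {ABDF}, and the restricted closure of {AF} across the fragments never reaches {BD}.
G → DH is preserved.
D → BE is preserved.
BC → DF is preserved.
C → AG is preserved.
B → H is preserved.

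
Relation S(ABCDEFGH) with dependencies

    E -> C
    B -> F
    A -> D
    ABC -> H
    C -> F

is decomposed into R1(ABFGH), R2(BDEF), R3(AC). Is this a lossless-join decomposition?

No

Chase test. Columns are ABCDEFGH; row i has aⱼ where attribute j ∈ Ri, else bᵢⱼ.
Initial tableau (one row per fragment):
  row 1: a1 a2 b13 b14 b15 a6 a7 a8
  row 2: b21 a2 b23 a4 a5 a6 b27 b28
  row 3: a1 b32 a3 b34 b35 b36 b37 b38
Rows 1 and 3 agree on A; apply A→D and equate their D entries.
No row becomes fully distinguished — the join is lossy.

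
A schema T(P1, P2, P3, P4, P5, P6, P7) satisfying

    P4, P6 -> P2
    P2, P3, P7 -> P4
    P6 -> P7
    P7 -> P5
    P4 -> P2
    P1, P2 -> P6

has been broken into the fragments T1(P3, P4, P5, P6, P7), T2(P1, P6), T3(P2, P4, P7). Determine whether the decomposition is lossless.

No

Chase test. Columns are P1, P2, P3, P4, P5, P6, P7; row i has aⱼ where attribute j ∈ Ti, else bᵢⱼ.
Initial tableau (one row per fragment):
  row 1: b11 b12 a3 a4 a5 a6 a7
  row 2: a1 b22 b23 b24 b25 a6 b27
  row 3: b31 a2 b33 a4 b35 b36 a7
Rows 1 and 2 agree on P6; apply P6→P7 and equate their P7 entries.
Rows 1 and 2 agree on P7; apply P7→P5 and equate their P5 entries.
Rows 1 and 3 agree on P7; apply P7→P5 and equate their P5 entries.
Rows 1 and 3 agree on P4; apply P4→P2 and equate their P2 entries.
No row becomes fully distinguished — the join is lossy.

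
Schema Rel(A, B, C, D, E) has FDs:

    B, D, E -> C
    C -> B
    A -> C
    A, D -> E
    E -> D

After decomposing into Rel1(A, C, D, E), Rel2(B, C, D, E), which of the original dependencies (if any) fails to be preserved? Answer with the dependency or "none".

B, D, E → C lies within Rel2.
C → B lies within Rel2.
A → C lies within Rel1.
A, D → E lies within Rel1.
E → D lies within Rel1.
Every dependency is enforceable on the fragments, so the decomposition is dependency-preserving.

none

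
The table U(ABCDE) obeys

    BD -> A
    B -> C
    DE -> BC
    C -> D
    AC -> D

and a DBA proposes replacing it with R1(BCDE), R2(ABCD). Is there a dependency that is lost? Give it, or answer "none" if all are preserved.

BD → A lies within R2.
B → C lies within R1.
DE → BC lies within R1.
C → D lies within R1.
AC → D lies within R2.
Every dependency is enforceable on the fragments, so the decomposition is dependency-preserving.

none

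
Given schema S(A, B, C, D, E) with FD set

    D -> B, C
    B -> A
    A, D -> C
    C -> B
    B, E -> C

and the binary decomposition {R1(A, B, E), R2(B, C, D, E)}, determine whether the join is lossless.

Yes

Common attributes: R1 ∩ R2 = {B, E}.
Closure of {B, E}: B → A applies, adding A; B, E → C applies, adding C. So (B, E)⁺ = {A, B, C, E}.
This closure contains every attribute of R1, so R1 ∩ R2 → R1. The join is lossless.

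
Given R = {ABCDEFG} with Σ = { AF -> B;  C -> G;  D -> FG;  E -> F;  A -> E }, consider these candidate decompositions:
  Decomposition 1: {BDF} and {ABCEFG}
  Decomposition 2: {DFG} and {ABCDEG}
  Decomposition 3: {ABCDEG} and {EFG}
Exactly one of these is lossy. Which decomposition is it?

Decomposition 1

Decomposition 1: common = {BF}, closure = {BF} → lossy.
Decomposition 2: common = {DG}, closure = {DFG} → lossless.
Decomposition 3: common = {EG}, closure = {EFG} → lossless.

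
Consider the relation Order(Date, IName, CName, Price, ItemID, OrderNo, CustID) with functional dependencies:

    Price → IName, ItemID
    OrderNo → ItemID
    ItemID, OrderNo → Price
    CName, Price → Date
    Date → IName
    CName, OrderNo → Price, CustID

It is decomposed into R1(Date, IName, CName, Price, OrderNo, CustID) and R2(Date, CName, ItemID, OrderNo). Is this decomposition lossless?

Yes

Common attributes: R1 ∩ R2 = {Date, CName, OrderNo}.
Closure of {Date, CName, OrderNo}: OrderNo → ItemID applies, adding ItemID; ItemID, OrderNo → Price applies, adding Price; Date → IName applies, adding IName; CName, OrderNo → Price, CustID applies, adding CustID. So (Date, CName, OrderNo)⁺ = {Date, IName, CName, Price, ItemID, OrderNo, CustID}.
This closure contains every attribute of R1, so R1 ∩ R2 → R1. The join is lossless.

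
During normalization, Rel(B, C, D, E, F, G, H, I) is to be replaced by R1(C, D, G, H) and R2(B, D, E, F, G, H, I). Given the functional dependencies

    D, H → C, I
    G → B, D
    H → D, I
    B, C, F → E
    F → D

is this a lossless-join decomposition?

Yes

Common attributes: R1 ∩ R2 = {D, G, H}.
Closure of {D, G, H}: D, H → C, I applies, adding C, I; G → B, D applies, adding B. So (D, G, H)⁺ = {B, C, D, G, H, I}.
This closure contains every attribute of R1, so R1 ∩ R2 → R1. The join is lossless.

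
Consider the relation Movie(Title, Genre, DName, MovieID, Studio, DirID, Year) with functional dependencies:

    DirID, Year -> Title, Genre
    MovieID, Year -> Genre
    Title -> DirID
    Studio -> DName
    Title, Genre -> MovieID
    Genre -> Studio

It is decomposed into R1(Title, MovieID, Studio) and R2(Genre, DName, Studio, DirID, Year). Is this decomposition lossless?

No

Common attributes: R1 ∩ R2 = {Studio}.
Closure of {Studio}: Studio → DName applies, adding DName. So (Studio)⁺ = {DName, Studio}.
The closure contains neither all of R1 = {Title, MovieID, Studio} nor all of R2 = {Genre, DName, Studio, DirID, Year}, so the common attributes are not a superkey of either fragment. The join is lossy.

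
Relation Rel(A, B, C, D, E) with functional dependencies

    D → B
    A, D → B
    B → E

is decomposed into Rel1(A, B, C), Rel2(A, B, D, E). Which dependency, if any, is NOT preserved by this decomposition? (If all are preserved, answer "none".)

D → B lies within Rel2.
A, D → B lies within Rel2.
B → E lies within Rel2.
Every dependency is enforceable on the fragments, so the decomposition is dependency-preserving.

none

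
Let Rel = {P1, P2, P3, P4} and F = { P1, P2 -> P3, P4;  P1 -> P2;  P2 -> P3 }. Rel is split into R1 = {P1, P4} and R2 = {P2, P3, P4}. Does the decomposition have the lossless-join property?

No

Common attributes: R1 ∩ R2 = {P4}.
No dependency enlarges {P4}, so (P4)⁺ = {P4}.
The closure contains neither all of R1 = {P1, P4} nor all of R2 = {P2, P3, P4}, so the common attributes are not a superkey of either fragment. The join is lossy.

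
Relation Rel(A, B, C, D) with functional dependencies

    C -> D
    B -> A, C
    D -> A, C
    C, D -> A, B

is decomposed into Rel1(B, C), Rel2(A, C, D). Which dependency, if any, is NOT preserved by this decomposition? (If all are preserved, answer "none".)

C → D lies within Rel2.
B → A, C: restricted closure across fragments reaches A, C.
D → A, C lies within Rel2.
C, D → A, B: restricted closure across fragments reaches A, B.
Every dependency is enforceable on the fragments, so the decomposition is dependency-preserving.

none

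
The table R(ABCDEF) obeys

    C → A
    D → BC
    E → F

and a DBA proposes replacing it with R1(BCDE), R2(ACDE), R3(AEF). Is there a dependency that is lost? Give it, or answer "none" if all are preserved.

none

C → A lies within R2.
D → BC lies within R1.
E → F lies within R3.
Every dependency is enforceable on the fragments, so the decomposition is dependency-preserving.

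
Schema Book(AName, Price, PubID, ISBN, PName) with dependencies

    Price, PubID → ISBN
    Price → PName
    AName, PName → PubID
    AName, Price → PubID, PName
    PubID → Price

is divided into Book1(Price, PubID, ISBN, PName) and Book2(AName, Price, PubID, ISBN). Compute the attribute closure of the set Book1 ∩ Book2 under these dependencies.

Price, PubID, ISBN, PName

Book1 ∩ Book2 = {Price, PubID, ISBN}.
Price → PName applies, adding PName
Closure: {Price, PubID, ISBN, PName}.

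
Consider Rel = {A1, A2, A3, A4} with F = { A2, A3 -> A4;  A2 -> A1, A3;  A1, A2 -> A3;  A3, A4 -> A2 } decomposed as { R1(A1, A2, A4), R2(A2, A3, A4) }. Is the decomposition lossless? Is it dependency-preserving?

Lossless test: (A2, A4)⁺ = {A1, A2, A3, A4}, which contains all of one fragment — lossless.
Dependency preservation: A2 → A1, A3; A1, A2 → A3 are not contained in any single fragment, but the restricted closure of each left-hand side across the fragments still reaches the right-hand side; the remaining FDs each lie inside some fragment. All dependencies are preserved.

lossless and dependency-preserving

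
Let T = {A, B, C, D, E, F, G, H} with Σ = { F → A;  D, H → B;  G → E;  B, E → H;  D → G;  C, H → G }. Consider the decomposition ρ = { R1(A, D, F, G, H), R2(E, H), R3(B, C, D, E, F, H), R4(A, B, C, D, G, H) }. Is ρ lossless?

Chase test. Columns are A, B, C, D, E, F, G, H; row i has aⱼ where attribute j ∈ Ri, else bᵢⱼ.
Initial tableau (one row per fragment):
  row 1: a1 b12 b13 a4 b15 a6 a7 a8
  row 2: b21 b22 b23 b24 a5 b26 b27 a8
  row 3: b31 a2 a3 a4 a5 a6 b37 a8
  row 4: a1 a2 a3 a4 b45 b46 a7 a8
Rows 1 and 3 agree on F; apply F→A and equate their A entries.
Rows 1 and 3 agree on D, H; apply D, H→B and equate their B entries.
Rows 1 and 4 agree on G; apply G→E and equate their E entries.
Rows 1 and 3 agree on D; apply D→G and equate their G entries.
Rows 1 and 3 agree on G; apply G→E and equate their E entries.
Row 3 is now all distinguished symbols — the join is lossless.

Yes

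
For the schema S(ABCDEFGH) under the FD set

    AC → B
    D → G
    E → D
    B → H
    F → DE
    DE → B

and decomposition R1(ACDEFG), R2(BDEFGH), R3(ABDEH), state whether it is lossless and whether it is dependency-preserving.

Lossless test (chase): Rows 1 and 3 agree on D; apply D→G and equate their G entries. Rows 1 and 2 agree on DE; apply DE→B and equate their B entries. Rows 1 and 2 agree on B; apply B→H and equate their H entries. Row 1 is now all distinguished symbols — the join is lossless.
Dependency preservation: the restricted closure of {AC} across the fragments never reaches {B}, so AC → B cannot be enforced without a join — not preserved.

lossless but not dependency-preserving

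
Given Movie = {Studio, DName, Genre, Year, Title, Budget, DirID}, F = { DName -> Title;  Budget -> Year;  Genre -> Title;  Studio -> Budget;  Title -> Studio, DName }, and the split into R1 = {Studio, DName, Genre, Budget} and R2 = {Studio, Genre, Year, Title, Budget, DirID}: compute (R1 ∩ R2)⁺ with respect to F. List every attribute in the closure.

Studio, DName, Genre, Year, Title, Budget

R1 ∩ R2 = {Studio, Genre, Budget}.
Budget → Year applies, adding Year
Genre → Title applies, adding Title
Title → Studio, DName applies, adding DName
Closure: {Studio, DName, Genre, Year, Title, Budget}.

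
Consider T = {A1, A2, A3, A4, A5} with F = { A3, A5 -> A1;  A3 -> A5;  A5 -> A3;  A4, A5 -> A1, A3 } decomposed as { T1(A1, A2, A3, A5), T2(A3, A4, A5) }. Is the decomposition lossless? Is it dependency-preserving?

Lossless test: (A3, A5)⁺ = {A1, A3, A5}, which is a superkey of neither fragment — lossy.
Dependency preservation: A4, A5 → A1, A3 is not contained in any single fragment, but the restricted closure of its left-hand side across the fragments still reaches the right-hand side; the remaining FDs each lie inside some fragment. All dependencies are preserved.

lossy but dependency-preserving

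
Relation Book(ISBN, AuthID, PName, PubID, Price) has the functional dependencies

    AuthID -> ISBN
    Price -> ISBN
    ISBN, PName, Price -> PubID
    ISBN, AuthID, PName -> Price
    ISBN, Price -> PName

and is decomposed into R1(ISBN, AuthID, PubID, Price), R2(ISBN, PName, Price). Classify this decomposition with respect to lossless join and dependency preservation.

lossless but not dependency-preserving

Lossless test: (ISBN, Price)⁺ = {ISBN, PName, PubID, Price}, which contains all of one fragment — lossless.
Dependency preservation: the restricted closure of {ISBN, AuthID, PName} across the fragments never reaches {Price}, so ISBN, AuthID, PName → Price cannot be enforced without a join — not preserved.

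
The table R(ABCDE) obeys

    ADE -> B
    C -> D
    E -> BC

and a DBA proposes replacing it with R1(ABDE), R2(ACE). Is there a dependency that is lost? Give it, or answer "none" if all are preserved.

C -> D

Check C → D: no single fragment contains all of {CD}, and the restricted closure of {C} across the fragments never reaches {D}.
ADE → B is preserved.
E → BC is preserved.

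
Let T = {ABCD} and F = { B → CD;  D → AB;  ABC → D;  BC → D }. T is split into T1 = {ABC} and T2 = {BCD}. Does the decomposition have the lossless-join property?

Common attributes: T1 ∩ T2 = {BC}.
Closure of {BC}: B → CD applies, adding D; D → AB applies, adding A. So (BC)⁺ = {ABCD}.
This closure contains every attribute of T1, so T1 ∩ T2 → T1. The join is lossless.

Yes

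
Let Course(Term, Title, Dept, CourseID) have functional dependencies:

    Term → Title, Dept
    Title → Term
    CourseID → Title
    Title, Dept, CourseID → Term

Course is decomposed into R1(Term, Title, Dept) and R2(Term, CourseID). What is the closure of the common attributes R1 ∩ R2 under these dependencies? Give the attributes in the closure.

Term, Title, Dept

R1 ∩ R2 = {Term}.
Term → Title, Dept applies, adding Title, Dept
Closure: {Term, Title, Dept}.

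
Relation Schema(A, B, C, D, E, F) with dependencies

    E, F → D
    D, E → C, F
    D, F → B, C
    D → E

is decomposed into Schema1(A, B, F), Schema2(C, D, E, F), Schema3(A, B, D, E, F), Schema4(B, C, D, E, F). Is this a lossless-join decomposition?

Yes

Chase test. Columns are A, B, C, D, E, F; row i has aⱼ where attribute j ∈ Schemai, else bᵢⱼ.
Initial tableau (one row per fragment):
  row 1: a1 a2 b13 b14 b15 a6
  row 2: b21 b22 a3 a4 a5 a6
  row 3: a1 a2 b33 a4 a5 a6
  row 4: b41 a2 a3 a4 a5 a6
Rows 2 and 3 agree on D, E; apply D, E→C, F and equate their C, F entries.
Rows 2 and 3 agree on D, F; apply D, F→B, C and equate their B, C entries.
Row 3 is now all distinguished symbols — the join is lossless.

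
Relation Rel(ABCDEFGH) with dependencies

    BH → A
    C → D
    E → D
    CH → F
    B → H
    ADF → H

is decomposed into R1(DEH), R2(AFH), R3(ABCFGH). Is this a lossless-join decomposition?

No

Chase test. Columns are ABCDEFGH; row i has aⱼ where attribute j ∈ Ri, else bᵢⱼ.
Initial tableau (one row per fragment):
  row 1: b11 b12 b13 a4 a5 b16 b17 a8
  row 2: a1 b22 b23 b24 b25 a6 b27 a8
  row 3: a1 a2 a3 b34 b35 a6 a7 a8
No row becomes fully distinguished — the join is lossy.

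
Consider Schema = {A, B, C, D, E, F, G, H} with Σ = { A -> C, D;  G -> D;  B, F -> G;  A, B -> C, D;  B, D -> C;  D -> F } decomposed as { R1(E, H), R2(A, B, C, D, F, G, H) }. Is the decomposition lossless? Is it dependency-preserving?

Lossless test: (H)⁺ = {H}, which is a superkey of neither fragment — lossy.
Dependency preservation: every FD's attributes lie within a single fragment, so each can be enforced locally — preserved.

lossy but dependency-preserving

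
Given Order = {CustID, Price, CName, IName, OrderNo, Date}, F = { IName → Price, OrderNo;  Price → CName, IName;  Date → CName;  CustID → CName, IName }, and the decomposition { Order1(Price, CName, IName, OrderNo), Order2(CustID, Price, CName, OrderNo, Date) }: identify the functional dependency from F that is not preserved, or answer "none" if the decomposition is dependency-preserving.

none

IName → Price, OrderNo lies within Order1.
Price → CName, IName lies within Order1.
Date → CName lies within Order2.
CustID → CName, IName: restricted closure across fragments reaches CName, IName.
Every dependency is enforceable on the fragments, so the decomposition is dependency-preserving.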